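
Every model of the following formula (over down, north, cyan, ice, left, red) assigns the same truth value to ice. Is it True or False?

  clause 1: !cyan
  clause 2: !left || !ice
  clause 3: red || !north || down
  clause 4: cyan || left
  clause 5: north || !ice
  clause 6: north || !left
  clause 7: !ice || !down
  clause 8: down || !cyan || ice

Suppose ice = true.
From the singleton clause (!cyan), cyan = false.
From the singleton clause (!left), left = false.
Now (left) is unsatisfied and unit — conflict.
So every satisfying assignment has ice = False.

False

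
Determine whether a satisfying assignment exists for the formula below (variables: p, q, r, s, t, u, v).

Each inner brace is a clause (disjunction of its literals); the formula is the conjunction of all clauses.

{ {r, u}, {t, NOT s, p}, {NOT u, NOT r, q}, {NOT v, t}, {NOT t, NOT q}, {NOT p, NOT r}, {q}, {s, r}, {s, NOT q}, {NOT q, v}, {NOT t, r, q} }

The clause (q) is unit, so q = true.
The clause (NOT t) is unit, so t = false.
The clause (NOT v) is unit, so v = false.
Now (v) is unsatisfied and unit — conflict.
No assignment satisfies every clause.

Unsatisfiable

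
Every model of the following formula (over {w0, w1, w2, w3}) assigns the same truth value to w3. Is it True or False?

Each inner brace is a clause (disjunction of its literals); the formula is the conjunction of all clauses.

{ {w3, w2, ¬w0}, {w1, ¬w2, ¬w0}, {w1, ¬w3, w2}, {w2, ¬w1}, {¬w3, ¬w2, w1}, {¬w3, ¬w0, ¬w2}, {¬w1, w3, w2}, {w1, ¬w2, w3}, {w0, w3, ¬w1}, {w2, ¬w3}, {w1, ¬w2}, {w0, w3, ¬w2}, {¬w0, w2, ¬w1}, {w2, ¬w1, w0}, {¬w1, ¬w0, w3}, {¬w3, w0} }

Suppose w3 = True.
(w2) alone gives w2 = True.
(w1) alone gives w1 = True.
(¬w0) alone gives w0 = False.
But (w0) is also a unit clause — contradiction.
So every satisfying assignment has w3 = False.

False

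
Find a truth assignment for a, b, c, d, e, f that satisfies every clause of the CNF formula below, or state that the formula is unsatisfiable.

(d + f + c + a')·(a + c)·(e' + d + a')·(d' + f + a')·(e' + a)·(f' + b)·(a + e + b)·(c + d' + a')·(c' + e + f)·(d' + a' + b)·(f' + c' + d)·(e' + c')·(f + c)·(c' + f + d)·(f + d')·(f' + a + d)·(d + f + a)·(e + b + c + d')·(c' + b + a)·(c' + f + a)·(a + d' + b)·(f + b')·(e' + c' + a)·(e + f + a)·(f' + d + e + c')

a ↦ 1,  b ↦ 1,  c ↦ 0,  d ↦ 0,  e ↦ 0,  f ↦ 1

Branch on a: set a = 1.
Branch on e: set e = 0.
Branch on d: set d = 0.
Branch on f: set f = 1.
Unit clause (b) forces b = 1.
Unit clause (c') forces c = 0.
This assignment satisfies each clause.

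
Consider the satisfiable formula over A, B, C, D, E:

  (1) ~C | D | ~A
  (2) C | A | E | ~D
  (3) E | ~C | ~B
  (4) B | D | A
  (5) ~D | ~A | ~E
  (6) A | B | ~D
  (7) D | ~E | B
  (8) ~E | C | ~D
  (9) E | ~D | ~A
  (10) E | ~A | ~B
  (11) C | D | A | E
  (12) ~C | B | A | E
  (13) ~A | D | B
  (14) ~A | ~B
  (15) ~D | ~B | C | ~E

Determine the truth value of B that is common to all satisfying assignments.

True

Suppose B = 0.
Suppose D = 1.
Unit clause (A) forces A = 1.
Unit clause (~E) forces E = 0.
But (E) is also a unit clause — contradiction.
So D must be the other value — set D = 0.
Unit clause (A) forces A = 1.
But (~A) is also a unit clause — contradiction.
Both values of D lead to a conflict.
So every satisfying assignment has B = True.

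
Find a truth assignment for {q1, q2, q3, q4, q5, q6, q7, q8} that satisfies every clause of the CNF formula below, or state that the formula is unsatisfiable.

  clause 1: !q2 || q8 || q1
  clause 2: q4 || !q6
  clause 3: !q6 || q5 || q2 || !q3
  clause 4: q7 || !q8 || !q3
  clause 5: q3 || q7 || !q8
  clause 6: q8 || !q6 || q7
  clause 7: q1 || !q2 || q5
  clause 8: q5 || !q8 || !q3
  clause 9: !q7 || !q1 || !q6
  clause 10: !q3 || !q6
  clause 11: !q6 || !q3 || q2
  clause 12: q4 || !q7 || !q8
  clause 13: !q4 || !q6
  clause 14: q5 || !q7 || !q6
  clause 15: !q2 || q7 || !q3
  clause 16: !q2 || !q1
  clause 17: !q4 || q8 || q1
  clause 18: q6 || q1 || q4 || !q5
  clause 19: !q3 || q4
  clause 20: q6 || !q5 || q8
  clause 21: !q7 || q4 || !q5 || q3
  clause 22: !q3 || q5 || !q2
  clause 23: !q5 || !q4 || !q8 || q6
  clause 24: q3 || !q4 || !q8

q1: true; q2: false; q3: false; q4: false; q5: false; q6: false; q7: false; q8: false

Suppose q4 = false.
The clause (!q6) is unit, so q6 = false.
The clause (!q3) is unit, so q3 = false.
Suppose q7 = false.
The clause (!q8) is unit, so q8 = false.
The clause (!q5) is unit, so q5 = false.
Suppose q2 = false.
Every clause is now satisfied; q1 is unconstrained.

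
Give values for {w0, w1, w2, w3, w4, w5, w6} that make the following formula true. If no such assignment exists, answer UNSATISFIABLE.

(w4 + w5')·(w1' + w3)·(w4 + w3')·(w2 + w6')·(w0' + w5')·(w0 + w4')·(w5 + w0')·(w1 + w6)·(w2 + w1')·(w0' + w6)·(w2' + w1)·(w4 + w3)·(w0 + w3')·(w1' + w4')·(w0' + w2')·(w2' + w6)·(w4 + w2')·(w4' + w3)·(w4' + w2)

Branch on w4: set w4 = 1.
The clause (w0) is unit, so w0 = 1.
The clause (w5') is unit, so w5 = 0.
Now (w5) is unsatisfied and unit — conflict.
Backtrack on w4: now try w4 = 0.
The clause (w5') is unit, so w5 = 0.
The clause (w3') is unit, so w3 = 0.
Now (w3) is unsatisfied and unit — conflict.
Neither w4 = 1 nor w4 = 0 works.

UNSATISFIABLE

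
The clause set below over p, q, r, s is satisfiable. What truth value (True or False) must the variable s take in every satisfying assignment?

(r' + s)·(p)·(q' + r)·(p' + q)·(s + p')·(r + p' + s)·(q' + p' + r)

Suppose s = 0.
Unit clause (r') forces r = 0.
Unit clause (p) forces p = 1.
That conflicts with the unit clause (p').
So every satisfying assignment has s = True.

True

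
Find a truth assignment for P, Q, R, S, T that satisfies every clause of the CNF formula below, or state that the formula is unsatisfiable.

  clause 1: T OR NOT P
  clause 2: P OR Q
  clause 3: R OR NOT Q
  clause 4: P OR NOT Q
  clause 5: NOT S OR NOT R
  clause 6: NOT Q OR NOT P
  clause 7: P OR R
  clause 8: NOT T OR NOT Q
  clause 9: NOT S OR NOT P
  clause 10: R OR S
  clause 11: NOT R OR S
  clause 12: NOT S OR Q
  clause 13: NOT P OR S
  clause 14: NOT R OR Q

Case T = true:
The clause (NOT Q) is unit, so Q = false.
The clause (P) is unit, so P = true.
The clause (NOT S) is unit, so S = false.
That conflicts with the unit clause (S).
That branch fails; take T = false instead.
The clause (NOT P) is unit, so P = false.
The clause (Q) is unit, so Q = true.
That conflicts with the unit clause (NOT Q).
Both values of T lead to a conflict.

UNSATISFIABLE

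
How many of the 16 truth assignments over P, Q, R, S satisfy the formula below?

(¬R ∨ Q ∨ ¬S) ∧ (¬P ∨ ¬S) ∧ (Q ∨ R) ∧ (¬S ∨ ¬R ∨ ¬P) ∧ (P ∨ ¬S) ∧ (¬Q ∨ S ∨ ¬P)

There are 2^4 = 16 truth assignments over (P, Q, R, S).
Check each against the 6 clauses (columns in the order P, Q, R, S):
  F F F F  ✗ fails (Q ∨ R)
  F F F T  ✗ fails (Q ∨ R)
  F F T F  ✓ satisfies all
  F F T T  ✗ fails (¬R ∨ Q ∨ ¬S)
  F T F F  ✓ satisfies all
  F T F T  ✗ fails (P ∨ ¬S)
  F T T F  ✓ satisfies all
  F T T T  ✗ fails (P ∨ ¬S)
  T F F F  ✗ fails (Q ∨ R)
  T F F T  ✗ fails (¬P ∨ ¬S)
  T F T F  ✓ satisfies all
  T F T T  ✗ fails (¬R ∨ Q ∨ ¬S)
  T T F F  ✗ fails (¬Q ∨ S ∨ ¬P)
  T T F T  ✗ fails (¬P ∨ ¬S)
  T T T F  ✗ fails (¬Q ∨ S ∨ ¬P)
  T T T T  ✗ fails (¬P ∨ ¬S)
4 of the 16 rows are models.

4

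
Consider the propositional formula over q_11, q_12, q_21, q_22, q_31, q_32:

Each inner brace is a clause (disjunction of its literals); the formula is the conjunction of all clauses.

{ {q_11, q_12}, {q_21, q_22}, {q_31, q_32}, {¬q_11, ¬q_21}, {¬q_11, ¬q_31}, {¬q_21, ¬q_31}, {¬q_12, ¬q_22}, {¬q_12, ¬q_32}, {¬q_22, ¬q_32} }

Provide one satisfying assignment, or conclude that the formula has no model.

Branch on q_11: set q_11 = True.
(¬q_21) alone gives q_21 = False.
(q_22) alone gives q_22 = True.
(¬q_31) alone gives q_31 = False.
(q_32) alone gives q_32 = True.
But (¬q_32) is also a unit clause — contradiction.
So q_11 must be the other value — set q_11 = False.
(q_12) alone gives q_12 = True.
(¬q_22) alone gives q_22 = False.
(q_21) alone gives q_21 = True.
(¬q_31) alone gives q_31 = False.
(q_32) alone gives q_32 = True.
But (¬q_32) is also a unit clause — contradiction.
Both values of q_11 lead to a conflict.

UNSATISFIABLE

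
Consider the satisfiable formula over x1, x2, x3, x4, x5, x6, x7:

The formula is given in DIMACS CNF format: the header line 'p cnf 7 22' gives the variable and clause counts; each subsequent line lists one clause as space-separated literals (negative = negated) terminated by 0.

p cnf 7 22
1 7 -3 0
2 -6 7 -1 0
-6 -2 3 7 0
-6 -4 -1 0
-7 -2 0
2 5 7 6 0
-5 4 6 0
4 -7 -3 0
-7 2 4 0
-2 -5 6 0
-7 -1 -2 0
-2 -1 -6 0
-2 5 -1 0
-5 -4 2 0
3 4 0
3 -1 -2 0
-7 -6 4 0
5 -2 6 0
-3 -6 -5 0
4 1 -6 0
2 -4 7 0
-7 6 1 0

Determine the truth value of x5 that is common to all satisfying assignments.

Suppose x5 = True.
Case x7 = False:
Case x1 = True:
Case x2 = True:
(x6) alone gives x6 = True.
That conflicts with the unit clause (¬x6).
That branch fails; take x2 = False instead.
(¬x6) alone gives x6 = False.
(x4) alone gives x4 = True.
That conflicts with the unit clause (¬x4).
Either choice for x2 ends in contradiction.
That branch fails; take x1 = False instead.
(¬x3) alone gives x3 = False.
(x4) alone gives x4 = True.
(x2) alone gives x2 = True.
(¬x6) alone gives x6 = False.
That conflicts with the unit clause (x6).
Either choice for x1 ends in contradiction.
That branch fails; take x7 = True instead.
(¬x2) alone gives x2 = False.
(x4) alone gives x4 = True.
That conflicts with the unit clause (¬x4).
Either choice for x7 ends in contradiction.
So every satisfying assignment has x5 = False.

False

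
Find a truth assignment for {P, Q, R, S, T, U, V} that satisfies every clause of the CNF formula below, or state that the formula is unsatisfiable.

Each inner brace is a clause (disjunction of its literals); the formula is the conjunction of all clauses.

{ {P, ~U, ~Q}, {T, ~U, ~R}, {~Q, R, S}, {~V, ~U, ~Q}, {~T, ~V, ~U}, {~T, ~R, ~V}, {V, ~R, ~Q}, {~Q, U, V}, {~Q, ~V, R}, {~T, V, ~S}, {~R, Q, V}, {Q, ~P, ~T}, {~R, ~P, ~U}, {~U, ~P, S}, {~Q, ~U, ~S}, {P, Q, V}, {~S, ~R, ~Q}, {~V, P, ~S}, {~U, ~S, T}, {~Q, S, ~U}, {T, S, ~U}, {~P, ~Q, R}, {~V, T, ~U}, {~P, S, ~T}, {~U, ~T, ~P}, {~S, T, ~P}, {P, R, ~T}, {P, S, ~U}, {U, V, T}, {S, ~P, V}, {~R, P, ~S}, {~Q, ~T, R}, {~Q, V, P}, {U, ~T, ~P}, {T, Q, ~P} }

Branch on P: set P = 0.
Branch on U: set U = 0.
Branch on Q: set Q = 0.
Unit clause (V) forces V = 1.
Unit clause (~S) forces S = 0.
Branch on T: set T = 0.
No clause remains; R is free.

P=0; Q=0; R=0; S=0; T=0; U=0; V=1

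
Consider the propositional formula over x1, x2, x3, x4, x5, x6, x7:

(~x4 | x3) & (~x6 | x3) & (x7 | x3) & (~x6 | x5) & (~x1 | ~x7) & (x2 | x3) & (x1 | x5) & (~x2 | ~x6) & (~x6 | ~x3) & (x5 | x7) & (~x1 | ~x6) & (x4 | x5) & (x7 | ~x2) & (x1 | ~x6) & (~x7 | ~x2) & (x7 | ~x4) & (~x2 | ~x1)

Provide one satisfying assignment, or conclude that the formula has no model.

x1=0, x2=0, x3=1, x4=0, x5=1, x6=0, x7=1

Case x4 = 0:
Unit clause (x5) forces x5 = 1.
Case x6 = 0:
Case x7 = 1:
Unit clause (~x1) forces x1 = 0.
Unit clause (~x2) forces x2 = 0.
Unit clause (x3) forces x3 = 1.
This assignment satisfies each clause.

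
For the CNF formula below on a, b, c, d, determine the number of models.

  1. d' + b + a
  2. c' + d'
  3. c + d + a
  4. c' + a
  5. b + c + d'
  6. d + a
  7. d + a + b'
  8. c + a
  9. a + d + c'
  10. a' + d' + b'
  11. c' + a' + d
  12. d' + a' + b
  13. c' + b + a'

2

There are 2^4 = 16 truth assignments over (a, b, c, d).
Check each against the 13 clauses (columns in the order a, b, c, d):
  F F F F  ✗ fails (c + d + a)
  F F F T  ✗ fails (d' + b + a)
  F F T F  ✗ fails (c' + a)
  F F T T  ✗ fails (d' + b + a)
  F T F F  ✗ fails (c + d + a)
  F T F T  ✗ fails (c + a)
  F T T F  ✗ fails (c' + a)
  F T T T  ✗ fails (c' + d')
  T F F F  ✓ satisfies all
  T F F T  ✗ fails (b + c + d')
  T F T F  ✗ fails (c' + a' + d)
  T F T T  ✗ fails (c' + d')
  T T F F  ✓ satisfies all
  T T F T  ✗ fails (a' + d' + b')
  T T T F  ✗ fails (c' + a' + d)
  T T T T  ✗ fails (c' + d')
2 of the 16 rows are models.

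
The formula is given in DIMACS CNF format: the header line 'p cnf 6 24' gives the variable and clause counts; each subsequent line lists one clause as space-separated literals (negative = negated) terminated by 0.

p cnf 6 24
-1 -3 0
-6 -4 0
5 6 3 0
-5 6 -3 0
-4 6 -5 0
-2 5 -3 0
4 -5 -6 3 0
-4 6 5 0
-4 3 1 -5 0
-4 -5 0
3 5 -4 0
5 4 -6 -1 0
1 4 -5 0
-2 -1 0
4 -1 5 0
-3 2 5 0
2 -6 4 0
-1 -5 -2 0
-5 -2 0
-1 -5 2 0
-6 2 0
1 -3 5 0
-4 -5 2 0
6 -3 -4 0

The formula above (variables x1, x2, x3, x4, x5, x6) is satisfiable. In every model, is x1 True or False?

False

Suppose x1 = True.
(¬x3) alone gives x3 = False.
(¬x2) alone gives x2 = False.
(¬x5) alone gives x5 = False.
(x6) alone gives x6 = True.
But (¬x6) is also a unit clause — contradiction.
So every satisfying assignment has x1 = False.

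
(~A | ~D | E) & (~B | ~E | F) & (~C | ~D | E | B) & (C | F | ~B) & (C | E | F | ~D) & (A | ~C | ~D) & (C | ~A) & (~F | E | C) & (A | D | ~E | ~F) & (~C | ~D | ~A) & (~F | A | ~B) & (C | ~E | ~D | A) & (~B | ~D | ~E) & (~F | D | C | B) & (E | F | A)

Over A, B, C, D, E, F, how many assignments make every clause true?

10

There are 2^6 = 64 truth assignments over (A, B, C, D, E, F).
Split on B. With B = 1, the clauses containing B are satisfied and ~B drops from the rest; 3 of the 2^5 = 32 assignments to the other variables satisfy what remains.
With B = 0, by the same count on the reduced clause set, 7 assignments work.
(One model: A=F, B=F, C=F, D=F, E=T, F=F.)
Total: 3 + 7 = 10.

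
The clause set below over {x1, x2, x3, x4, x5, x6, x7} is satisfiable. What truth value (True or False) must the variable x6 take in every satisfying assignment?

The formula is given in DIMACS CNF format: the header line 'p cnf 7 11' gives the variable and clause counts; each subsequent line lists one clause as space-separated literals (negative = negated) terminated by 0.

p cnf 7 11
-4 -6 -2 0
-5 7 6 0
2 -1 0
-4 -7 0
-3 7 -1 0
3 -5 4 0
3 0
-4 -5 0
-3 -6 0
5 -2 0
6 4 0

False

Suppose x6 = True.
(x3) alone gives x3 = True.
But (¬x3) is also a unit clause — contradiction.
So every satisfying assignment has x6 = False.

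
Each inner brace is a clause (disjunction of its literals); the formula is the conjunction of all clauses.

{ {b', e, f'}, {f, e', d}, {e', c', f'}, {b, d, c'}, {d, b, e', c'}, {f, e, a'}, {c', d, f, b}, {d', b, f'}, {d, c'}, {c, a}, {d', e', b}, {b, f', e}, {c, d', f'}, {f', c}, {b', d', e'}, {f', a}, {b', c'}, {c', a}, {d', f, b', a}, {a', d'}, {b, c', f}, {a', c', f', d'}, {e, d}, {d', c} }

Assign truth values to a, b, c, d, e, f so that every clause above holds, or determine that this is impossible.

UNSATISFIABLE

Try d = 1.
The clause (a') is unit, so a = 0.
The clause (c) is unit, so c = 1.
Now (c') is unsatisfied and unit — conflict.
That branch fails; take d = 0 instead.
The clause (c') is unit, so c = 0.
The clause (a) is unit, so a = 1.
The clause (f') is unit, so f = 0.
The clause (e') is unit, so e = 0.
Now (e) is unsatisfied and unit — conflict.
Both values of d lead to a conflict.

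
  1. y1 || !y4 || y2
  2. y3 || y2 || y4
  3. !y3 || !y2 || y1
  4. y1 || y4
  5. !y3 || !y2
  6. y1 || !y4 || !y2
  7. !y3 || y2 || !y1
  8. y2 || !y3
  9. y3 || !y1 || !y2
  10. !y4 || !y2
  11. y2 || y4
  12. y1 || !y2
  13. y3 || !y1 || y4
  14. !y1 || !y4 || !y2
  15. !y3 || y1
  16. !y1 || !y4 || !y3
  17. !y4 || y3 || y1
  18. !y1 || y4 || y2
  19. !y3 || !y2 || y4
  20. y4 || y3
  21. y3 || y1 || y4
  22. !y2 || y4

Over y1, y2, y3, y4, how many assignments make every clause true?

1

There are 2^4 = 16 truth assignments over (y1, y2, y3, y4).
Check each against the 22 clauses (columns in the order y1, y2, y3, y4):
  F F F F  ✗ fails (y3 || y2 || y4)
  F F F T  ✗ fails (y1 || !y4 || y2)
  F F T F  ✗ fails (y1 || y4)
  F F T T  ✗ fails (y1 || !y4 || y2)
  F T F F  ✗ fails (y1 || y4)
  F T F T  ✗ fails (y1 || !y4 || !y2)
  F T T F  ✗ fails (!y3 || !y2 || y1)
  F T T T  ✗ fails (!y3 || !y2 || y1)
  T F F F  ✗ fails (y3 || y2 || y4)
  T F F T  ✓ satisfies all
  T F T F  ✗ fails (!y3 || y2 || !y1)
  T F T T  ✗ fails (!y3 || y2 || !y1)
  T T F F  ✗ fails (y3 || !y1 || !y2)
  T T F T  ✗ fails (y3 || !y1 || !y2)
  T T T F  ✗ fails (!y3 || !y2)
  T T T T  ✗ fails (!y3 || !y2)
1 of the 16 rows is a model.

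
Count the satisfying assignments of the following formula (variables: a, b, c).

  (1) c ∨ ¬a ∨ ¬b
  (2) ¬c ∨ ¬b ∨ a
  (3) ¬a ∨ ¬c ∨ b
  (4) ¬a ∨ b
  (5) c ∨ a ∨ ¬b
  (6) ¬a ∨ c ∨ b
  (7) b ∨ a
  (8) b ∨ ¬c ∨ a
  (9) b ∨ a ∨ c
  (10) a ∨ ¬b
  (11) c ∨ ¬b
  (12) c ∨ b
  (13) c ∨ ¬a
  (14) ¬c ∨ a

There are 2^3 = 8 truth assignments over (a, b, c).
Check each against the 14 clauses (columns in the order a, b, c):
  F F F  ✗ fails (b ∨ a)
  F F T  ✗ fails (b ∨ a)
  F T F  ✗ fails (c ∨ a ∨ ¬b)
  F T T  ✗ fails (¬c ∨ ¬b ∨ a)
  T F F  ✗ fails (¬a ∨ b)
  T F T  ✗ fails (¬a ∨ ¬c ∨ b)
  T T F  ✗ fails (c ∨ ¬a ∨ ¬b)
  T T T  ✓ satisfies all
1 of the 8 rows is a model.

1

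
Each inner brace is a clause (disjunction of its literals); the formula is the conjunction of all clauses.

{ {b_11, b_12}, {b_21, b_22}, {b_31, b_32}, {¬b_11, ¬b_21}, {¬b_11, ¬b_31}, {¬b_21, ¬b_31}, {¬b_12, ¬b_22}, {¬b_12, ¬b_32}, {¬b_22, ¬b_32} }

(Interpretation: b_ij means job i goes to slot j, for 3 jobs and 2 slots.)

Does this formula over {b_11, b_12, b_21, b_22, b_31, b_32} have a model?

Try b_11 = True.
The clause (¬b_21) is unit, so b_21 = False.
The clause (b_22) is unit, so b_22 = True.
The clause (¬b_31) is unit, so b_31 = False.
The clause (b_32) is unit, so b_32 = True.
But (¬b_32) is also a unit clause — contradiction.
That branch fails; take b_11 = False instead.
The clause (b_12) is unit, so b_12 = True.
The clause (¬b_22) is unit, so b_22 = False.
The clause (b_21) is unit, so b_21 = True.
The clause (¬b_31) is unit, so b_31 = False.
The clause (b_32) is unit, so b_32 = True.
But (¬b_32) is also a unit clause — contradiction.
Neither b_11 = True nor b_11 = False works.
No assignment satisfies every clause.

No, unsatisfiable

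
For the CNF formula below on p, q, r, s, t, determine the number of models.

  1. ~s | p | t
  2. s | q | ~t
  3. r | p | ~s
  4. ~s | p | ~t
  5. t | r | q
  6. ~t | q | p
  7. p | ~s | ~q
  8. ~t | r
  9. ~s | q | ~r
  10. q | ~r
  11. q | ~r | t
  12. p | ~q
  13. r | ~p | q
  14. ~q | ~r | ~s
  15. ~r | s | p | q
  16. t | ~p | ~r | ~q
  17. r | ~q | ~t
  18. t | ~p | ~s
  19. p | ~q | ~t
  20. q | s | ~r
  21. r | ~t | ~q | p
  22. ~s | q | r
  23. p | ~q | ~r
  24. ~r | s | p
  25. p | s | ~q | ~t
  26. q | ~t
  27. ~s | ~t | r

There are 2^5 = 32 truth assignments over (p, q, r, s, t).
Split on t. With t = 1, the clauses containing t are satisfied and ~t drops from the rest; 1 of the 2^4 = 16 assignments to the other variables satisfy what remains.
With t = 0, by the same count on the reduced clause set, 1 assignment works.
(One model: p=T, q=T, r=F, s=F, t=F.)
Total: 1 + 1 = 2.

2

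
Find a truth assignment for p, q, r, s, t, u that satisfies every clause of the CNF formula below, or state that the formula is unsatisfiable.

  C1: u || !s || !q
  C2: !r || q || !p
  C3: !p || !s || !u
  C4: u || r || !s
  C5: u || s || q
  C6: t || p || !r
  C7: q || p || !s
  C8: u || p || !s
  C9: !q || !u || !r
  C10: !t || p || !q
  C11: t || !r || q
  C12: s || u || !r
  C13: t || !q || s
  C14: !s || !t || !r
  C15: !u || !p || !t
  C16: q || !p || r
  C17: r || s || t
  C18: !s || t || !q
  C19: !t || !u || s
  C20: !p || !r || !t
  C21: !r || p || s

Branch on u: set u = false.
Branch on s: set s = false.
The clause (q) is unit, so q = true.
The clause (!r) is unit, so r = false.
The clause (t) is unit, so t = true.
The clause (p) is unit, so p = true.
This assignment satisfies each clause.

p: true,  q: true,  r: false,  s: false,  t: true,  u: false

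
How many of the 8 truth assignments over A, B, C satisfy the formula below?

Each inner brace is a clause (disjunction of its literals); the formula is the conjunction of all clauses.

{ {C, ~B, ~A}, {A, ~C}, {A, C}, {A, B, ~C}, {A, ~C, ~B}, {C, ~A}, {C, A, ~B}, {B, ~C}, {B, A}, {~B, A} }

There are 2^3 = 8 truth assignments over (A, B, C).
Check each against the 10 clauses (columns in the order A, B, C):
  F F F  ✗ fails (A | C)
  F F T  ✗ fails (A | ~C)
  F T F  ✗ fails (A | C)
  F T T  ✗ fails (A | ~C)
  T F F  ✗ fails (C | ~A)
  T F T  ✗ fails (B | ~C)
  T T F  ✗ fails (C | ~B | ~A)
  T T T  ✓ satisfies all
1 of the 8 rows is a model.

1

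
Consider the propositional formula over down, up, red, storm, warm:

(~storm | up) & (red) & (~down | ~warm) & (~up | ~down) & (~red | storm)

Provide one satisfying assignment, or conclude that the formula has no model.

Unit clause (red) forces red = 1.
Unit clause (storm) forces storm = 1.
Unit clause (up) forces up = 1.
Unit clause (~down) forces down = 0.
All clauses hold; warm can take either value.

down=0; up=1; red=1; storm=1; warm=1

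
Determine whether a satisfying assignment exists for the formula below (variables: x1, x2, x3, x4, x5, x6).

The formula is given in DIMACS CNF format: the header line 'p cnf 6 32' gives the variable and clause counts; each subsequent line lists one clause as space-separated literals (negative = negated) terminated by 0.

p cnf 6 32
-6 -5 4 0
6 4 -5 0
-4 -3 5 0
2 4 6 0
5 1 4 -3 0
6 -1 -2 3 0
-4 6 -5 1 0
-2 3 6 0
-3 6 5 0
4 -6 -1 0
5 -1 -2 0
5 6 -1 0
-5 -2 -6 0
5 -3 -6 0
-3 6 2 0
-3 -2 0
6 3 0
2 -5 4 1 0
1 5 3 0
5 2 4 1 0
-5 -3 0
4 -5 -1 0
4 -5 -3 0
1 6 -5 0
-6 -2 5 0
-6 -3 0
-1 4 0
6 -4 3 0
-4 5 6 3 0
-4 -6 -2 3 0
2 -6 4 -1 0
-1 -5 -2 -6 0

Satisfiable

Suppose x3 = False.
Unit clause (x6) forces x6 = True.
Suppose x5 = True.
Unit clause (x4) forces x4 = True.
Unit clause (¬x2) forces x2 = False.
No clause remains; x1 is free.
A satisfying assignment: x1: True; x2: False; x3: False; x4: True; x5: True; x6: True.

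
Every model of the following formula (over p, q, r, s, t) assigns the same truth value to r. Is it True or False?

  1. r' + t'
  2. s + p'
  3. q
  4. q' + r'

Suppose r = 1.
Unit clause (t') forces t = 0.
Unit clause (q) forces q = 1.
But (q') is also a unit clause — contradiction.
So every satisfying assignment has r = False.

False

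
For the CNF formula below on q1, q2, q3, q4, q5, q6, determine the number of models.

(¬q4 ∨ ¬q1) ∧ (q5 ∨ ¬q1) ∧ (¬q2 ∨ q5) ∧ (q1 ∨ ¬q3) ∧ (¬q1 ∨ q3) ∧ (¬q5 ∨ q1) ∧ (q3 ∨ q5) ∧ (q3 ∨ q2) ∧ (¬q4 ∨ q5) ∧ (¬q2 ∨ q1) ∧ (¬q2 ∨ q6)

There are 2^6 = 64 truth assignments over (q1, q2, q3, q4, q5, q6).
Split on q1. With q1 = True, the clauses containing q1 are satisfied and ¬q1 drops from the rest; 3 of the 2^5 = 32 assignments to the other variables satisfy what remains.
With q1 = False, by the same count on the reduced clause set, 0 assignments work.
(One model: q1=T, q2=F, q3=T, q4=F, q5=T, q6=F.)
Total: 3 + 0 = 3.

3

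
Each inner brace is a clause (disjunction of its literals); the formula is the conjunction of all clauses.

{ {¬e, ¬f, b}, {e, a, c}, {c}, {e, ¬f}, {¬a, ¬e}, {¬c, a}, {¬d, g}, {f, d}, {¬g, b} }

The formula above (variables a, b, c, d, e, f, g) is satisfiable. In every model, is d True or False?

Suppose d = False.
(c) alone gives c = True.
(a) alone gives a = True.
(¬e) alone gives e = False.
(¬f) alone gives f = False.
Now (f) is unsatisfied and unit — conflict.
So every satisfying assignment has d = True.

True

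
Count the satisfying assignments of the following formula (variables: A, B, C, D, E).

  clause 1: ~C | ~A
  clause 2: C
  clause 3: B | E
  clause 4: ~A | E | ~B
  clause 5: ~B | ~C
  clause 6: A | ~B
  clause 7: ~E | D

1

There are 2^5 = 32 truth assignments over (A, B, C, D, E).
Split on E. With E = 1, the clauses containing E are satisfied and ~E drops from the rest; 1 of the 2^4 = 16 assignments to the other variables satisfy what remains.
With E = 0, by the same count on the reduced clause set, 0 assignments work.
Total: 1 + 0 = 1.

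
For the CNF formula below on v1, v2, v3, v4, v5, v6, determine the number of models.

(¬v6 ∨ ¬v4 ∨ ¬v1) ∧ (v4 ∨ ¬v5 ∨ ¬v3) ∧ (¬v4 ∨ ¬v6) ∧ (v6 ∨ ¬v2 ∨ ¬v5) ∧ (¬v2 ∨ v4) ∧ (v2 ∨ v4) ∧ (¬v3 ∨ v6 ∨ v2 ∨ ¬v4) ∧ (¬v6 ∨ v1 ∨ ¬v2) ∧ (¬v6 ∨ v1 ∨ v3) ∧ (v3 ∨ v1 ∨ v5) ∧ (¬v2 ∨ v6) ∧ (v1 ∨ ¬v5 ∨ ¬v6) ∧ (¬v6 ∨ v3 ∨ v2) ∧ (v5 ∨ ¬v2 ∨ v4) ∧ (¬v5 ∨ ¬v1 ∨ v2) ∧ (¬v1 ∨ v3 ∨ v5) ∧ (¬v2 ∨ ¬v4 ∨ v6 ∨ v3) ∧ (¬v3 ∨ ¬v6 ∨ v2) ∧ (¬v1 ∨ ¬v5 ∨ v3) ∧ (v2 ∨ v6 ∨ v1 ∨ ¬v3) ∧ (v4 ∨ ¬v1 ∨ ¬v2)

There are 2^6 = 64 truth assignments over (v1, v2, v3, v4, v5, v6).
Split on v4. With v4 = True, the clauses containing v4 are satisfied and ¬v4 drops from the rest; 1 of the 2^5 = 32 assignments to the other variables satisfy what remains.
With v4 = False, by the same count on the reduced clause set, 0 assignments work.
(One model: v1=F, v2=F, v3=F, v4=T, v5=T, v6=F.)
Total: 1 + 0 = 1.

1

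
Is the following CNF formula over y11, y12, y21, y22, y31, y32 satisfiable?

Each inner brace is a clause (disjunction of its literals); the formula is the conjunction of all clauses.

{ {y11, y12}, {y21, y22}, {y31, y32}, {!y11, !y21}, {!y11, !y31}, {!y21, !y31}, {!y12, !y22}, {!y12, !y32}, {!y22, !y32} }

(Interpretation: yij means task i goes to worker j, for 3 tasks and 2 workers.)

Suppose y11 = true.
From the singleton clause (!y21), y21 = false.
From the singleton clause (y22), y22 = true.
From the singleton clause (!y31), y31 = false.
From the singleton clause (y32), y32 = true.
Now (!y32) is unsatisfied and unit — conflict.
Undo y11 and try y11 = false.
From the singleton clause (y12), y12 = true.
From the singleton clause (!y22), y22 = false.
From the singleton clause (y21), y21 = true.
From the singleton clause (!y31), y31 = false.
From the singleton clause (y32), y32 = true.
Now (!y32) is unsatisfied and unit — conflict.
Neither y11 = true nor y11 = false works.
No assignment satisfies every clause.

Unsatisfiable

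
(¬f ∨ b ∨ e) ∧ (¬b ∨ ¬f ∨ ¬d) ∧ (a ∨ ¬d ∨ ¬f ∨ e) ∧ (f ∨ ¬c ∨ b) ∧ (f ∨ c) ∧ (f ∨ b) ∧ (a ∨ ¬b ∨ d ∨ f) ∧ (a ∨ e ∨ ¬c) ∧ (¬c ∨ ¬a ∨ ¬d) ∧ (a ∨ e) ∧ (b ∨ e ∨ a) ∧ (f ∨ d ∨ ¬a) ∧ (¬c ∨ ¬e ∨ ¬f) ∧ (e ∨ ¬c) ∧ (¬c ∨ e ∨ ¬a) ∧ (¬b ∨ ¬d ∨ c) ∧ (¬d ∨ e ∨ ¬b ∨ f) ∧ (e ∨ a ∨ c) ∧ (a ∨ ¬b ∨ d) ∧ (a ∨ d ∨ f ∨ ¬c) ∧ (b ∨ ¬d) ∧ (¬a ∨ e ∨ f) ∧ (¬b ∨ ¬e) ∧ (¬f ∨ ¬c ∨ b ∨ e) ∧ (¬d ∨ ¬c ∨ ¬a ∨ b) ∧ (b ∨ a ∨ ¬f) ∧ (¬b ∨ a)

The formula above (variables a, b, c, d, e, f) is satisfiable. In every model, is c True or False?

False

Suppose c = True.
From the singleton clause (e), e = True.
From the singleton clause (¬f), f = False.
From the singleton clause (b), b = True.
That conflicts with the unit clause (¬b).
So every satisfying assignment has c = False.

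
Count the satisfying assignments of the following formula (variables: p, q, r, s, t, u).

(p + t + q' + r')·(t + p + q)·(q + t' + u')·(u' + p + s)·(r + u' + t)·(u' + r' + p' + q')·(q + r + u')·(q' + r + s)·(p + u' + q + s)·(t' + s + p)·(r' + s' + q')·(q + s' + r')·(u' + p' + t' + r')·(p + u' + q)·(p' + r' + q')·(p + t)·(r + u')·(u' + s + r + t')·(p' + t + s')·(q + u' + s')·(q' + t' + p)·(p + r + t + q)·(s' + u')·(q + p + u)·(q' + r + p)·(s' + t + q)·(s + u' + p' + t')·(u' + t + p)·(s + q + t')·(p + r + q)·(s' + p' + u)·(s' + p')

There are 2^6 = 64 truth assignments over (p, q, r, s, t, u).
Split on r. With r = 1, the clauses containing r are satisfied and r' drops from the rest; 2 of the 2^5 = 32 assignments to the other variables satisfy what remains.
With r = 0, by the same count on the reduced clause set, 1 assignment works.
(One model: p=T, q=F, r=F, s=F, t=F, u=F.)
Total: 2 + 1 = 3.

3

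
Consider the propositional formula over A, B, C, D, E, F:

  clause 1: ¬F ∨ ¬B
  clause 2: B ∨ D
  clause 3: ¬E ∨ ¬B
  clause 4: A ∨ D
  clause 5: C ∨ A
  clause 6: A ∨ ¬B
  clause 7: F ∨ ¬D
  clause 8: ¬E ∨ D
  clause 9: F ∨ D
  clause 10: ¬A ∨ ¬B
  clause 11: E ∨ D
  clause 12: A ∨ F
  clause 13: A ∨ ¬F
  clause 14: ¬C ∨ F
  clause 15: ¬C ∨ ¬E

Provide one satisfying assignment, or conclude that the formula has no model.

A: True; B: False; C: False; D: True; E: True; F: True

Try F = True.
Unit clause (¬B) forces B = False.
Unit clause (D) forces D = True.
Unit clause (A) forces A = True.
Try C = False.
Every clause is now satisfied; E is unconstrained.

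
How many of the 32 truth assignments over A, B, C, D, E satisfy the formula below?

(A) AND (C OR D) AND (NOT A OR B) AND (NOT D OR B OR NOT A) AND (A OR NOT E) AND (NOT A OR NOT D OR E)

There are 2^5 = 32 truth assignments over (A, B, C, D, E).
Split on A. With A = true, the clauses containing A are satisfied and NOT A drops from the rest; 4 of the 2^4 = 16 assignments to the other variables satisfy what remains.
With A = false, by the same count on the reduced clause set, 0 assignments work.
Total: 4 + 0 = 4.

4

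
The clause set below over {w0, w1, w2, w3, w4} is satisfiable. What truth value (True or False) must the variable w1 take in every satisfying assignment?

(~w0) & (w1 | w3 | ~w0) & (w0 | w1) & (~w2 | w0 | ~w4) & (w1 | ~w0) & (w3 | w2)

True

Suppose w1 = 0.
(~w0) alone gives w0 = 0.
Now (w0) is unsatisfied and unit — conflict.
So every satisfying assignment has w1 = True.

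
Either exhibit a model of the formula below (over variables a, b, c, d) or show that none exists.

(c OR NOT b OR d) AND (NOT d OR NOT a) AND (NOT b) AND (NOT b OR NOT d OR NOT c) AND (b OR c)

Unit clause (NOT b) forces b = false.
Unit clause (c) forces c = true.
Case d = true:
Unit clause (NOT a) forces a = false.
All clauses are satisfied.

a=false, b=false, c=true, d=true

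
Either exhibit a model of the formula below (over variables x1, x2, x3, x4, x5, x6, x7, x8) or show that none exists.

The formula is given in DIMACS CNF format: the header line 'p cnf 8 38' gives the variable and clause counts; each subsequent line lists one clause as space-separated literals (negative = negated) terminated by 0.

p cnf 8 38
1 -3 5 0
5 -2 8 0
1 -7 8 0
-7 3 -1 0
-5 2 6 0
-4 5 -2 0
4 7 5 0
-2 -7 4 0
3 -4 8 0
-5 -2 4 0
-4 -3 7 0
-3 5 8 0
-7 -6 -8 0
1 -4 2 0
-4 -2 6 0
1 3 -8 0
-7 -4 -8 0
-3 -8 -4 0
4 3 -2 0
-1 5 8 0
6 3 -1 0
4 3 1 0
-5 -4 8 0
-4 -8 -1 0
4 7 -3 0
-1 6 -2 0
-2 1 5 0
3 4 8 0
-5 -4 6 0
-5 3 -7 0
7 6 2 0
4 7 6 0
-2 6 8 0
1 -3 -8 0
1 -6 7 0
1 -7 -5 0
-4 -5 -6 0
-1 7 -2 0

x1: True,  x2: False,  x3: True,  x4: False,  x5: True,  x6: True,  x7: True,  x8: False

Suppose x1 = True.
Suppose x7 = True.
(x3) alone gives x3 = True.
Suppose x2 = False.
Suppose x5 = True.
(x6) alone gives x6 = True.
(¬x8) alone gives x8 = False.
(¬x4) alone gives x4 = False.
Every clause now holds.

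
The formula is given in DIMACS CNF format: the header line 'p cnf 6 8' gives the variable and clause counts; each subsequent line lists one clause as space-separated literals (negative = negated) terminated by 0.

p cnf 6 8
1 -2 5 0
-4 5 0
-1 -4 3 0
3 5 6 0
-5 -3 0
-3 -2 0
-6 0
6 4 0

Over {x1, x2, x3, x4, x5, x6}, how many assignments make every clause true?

There are 2^6 = 64 truth assignments over (x1, x2, x3, x4, x5, x6).
Split on x2. With x2 = True, the clauses containing x2 are satisfied and ¬x2 drops from the rest; 1 of the 2^5 = 32 assignments to the other variables satisfy what remains.
With x2 = False, by the same count on the reduced clause set, 1 assignment works.
(One model: x1=F, x2=F, x3=F, x4=T, x5=T, x6=F.)
Total: 1 + 1 = 2.

2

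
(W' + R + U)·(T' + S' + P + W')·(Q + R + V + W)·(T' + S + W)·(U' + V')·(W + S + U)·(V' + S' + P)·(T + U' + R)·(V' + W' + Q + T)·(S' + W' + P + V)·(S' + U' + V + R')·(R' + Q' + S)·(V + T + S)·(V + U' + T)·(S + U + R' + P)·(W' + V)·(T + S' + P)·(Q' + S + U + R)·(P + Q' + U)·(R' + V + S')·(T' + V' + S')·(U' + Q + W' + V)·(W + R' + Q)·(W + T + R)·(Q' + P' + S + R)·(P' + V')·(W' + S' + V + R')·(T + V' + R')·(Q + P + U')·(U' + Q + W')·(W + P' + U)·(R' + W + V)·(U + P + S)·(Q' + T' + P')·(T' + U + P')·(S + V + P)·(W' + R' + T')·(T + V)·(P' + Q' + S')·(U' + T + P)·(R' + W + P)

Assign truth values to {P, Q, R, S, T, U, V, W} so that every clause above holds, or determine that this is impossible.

P=0, Q=1, R=0, S=1, T=1, U=1, V=0, W=0

Try U = 1.
The clause (V') is unit, so V = 0.
The clause (T) is unit, so T = 1.
The clause (W') is unit, so W = 0.
The clause (S) is unit, so S = 1.
The clause (R') is unit, so R = 0.
The clause (Q) is unit, so Q = 1.
The clause (P') is unit, so P = 0.
This assignment satisfies each clause.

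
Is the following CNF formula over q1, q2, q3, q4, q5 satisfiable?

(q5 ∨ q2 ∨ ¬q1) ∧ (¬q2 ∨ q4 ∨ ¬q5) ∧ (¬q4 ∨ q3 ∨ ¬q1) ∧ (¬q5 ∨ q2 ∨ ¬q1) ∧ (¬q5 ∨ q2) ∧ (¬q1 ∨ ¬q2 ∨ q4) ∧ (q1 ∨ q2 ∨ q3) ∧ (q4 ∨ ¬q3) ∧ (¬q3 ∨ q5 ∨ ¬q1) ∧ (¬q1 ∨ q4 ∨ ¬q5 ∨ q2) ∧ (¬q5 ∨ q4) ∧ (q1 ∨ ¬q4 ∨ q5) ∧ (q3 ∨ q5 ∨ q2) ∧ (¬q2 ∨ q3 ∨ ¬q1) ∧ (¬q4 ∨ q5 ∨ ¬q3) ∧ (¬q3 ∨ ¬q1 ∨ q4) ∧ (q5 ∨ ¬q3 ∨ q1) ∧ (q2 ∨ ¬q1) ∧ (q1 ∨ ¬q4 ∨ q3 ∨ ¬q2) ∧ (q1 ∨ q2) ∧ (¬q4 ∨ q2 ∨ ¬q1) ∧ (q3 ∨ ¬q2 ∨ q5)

Case q5 = True:
From the singleton clause (q2), q2 = True.
From the singleton clause (q4), q4 = True.
Case q3 = True:
All clauses hold; q1 can take either value.
A satisfying assignment: q1 ↦ True; q2 ↦ True; q3 ↦ True; q4 ↦ True; q5 ↦ True.

Satisfiable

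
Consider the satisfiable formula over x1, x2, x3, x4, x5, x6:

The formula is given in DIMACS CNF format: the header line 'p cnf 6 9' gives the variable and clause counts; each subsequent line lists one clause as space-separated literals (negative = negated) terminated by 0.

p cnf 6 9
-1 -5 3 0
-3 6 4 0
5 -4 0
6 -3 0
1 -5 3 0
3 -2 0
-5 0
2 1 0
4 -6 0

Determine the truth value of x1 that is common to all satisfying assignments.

True

Suppose x1 = False.
Unit clause (¬x5) forces x5 = False.
Unit clause (¬x4) forces x4 = False.
Unit clause (x2) forces x2 = True.
Unit clause (x3) forces x3 = True.
Unit clause (x6) forces x6 = True.
Now (¬x6) is unsatisfied and unit — conflict.
So every satisfying assignment has x1 = True.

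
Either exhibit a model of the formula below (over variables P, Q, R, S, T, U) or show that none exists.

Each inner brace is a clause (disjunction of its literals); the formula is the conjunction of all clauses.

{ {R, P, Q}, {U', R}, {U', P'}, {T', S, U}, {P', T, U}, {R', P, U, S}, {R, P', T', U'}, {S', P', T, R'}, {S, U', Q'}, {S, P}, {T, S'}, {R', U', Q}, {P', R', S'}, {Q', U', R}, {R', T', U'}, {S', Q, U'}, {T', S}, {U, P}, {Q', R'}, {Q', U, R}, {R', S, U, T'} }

Case U = 0:
(P) alone gives P = 1.
(T) alone gives T = 1.
(S) alone gives S = 1.
(R') alone gives R = 0.
(Q') alone gives Q = 0.
Every clause now holds.

P: 1, Q: 0, R: 0, S: 1, T: 1, U: 0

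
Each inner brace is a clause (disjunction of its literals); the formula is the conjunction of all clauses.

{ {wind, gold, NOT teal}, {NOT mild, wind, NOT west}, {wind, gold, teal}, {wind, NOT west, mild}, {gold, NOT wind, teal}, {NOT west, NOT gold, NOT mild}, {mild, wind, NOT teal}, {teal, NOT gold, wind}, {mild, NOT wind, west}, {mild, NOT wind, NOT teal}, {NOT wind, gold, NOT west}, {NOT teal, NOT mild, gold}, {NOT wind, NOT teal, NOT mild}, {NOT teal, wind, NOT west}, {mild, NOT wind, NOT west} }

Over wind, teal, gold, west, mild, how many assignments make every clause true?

2

There are 2^5 = 32 truth assignments over (wind, teal, gold, west, mild).
Split on mild. With mild = true, the clauses containing mild are satisfied and NOT mild drops from the rest; 2 of the 2^4 = 16 assignments to the other variables satisfy what remains.
With mild = false, by the same count on the reduced clause set, 0 assignments work.
(One model: wind=F, teal=T, gold=T, west=F, mild=T.)
Total: 2 + 0 = 2.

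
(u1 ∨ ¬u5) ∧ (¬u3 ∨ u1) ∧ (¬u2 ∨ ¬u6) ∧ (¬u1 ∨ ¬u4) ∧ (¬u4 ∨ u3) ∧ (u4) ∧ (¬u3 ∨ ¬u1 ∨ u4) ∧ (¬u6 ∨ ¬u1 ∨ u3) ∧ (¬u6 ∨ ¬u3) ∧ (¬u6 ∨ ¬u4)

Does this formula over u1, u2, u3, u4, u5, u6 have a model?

Unit clause (u4) forces u4 = True.
Unit clause (¬u1) forces u1 = False.
Unit clause (¬u5) forces u5 = False.
Unit clause (¬u3) forces u3 = False.
But (u3) is also a unit clause — contradiction.
No assignment satisfies every clause.

No, unsatisfiable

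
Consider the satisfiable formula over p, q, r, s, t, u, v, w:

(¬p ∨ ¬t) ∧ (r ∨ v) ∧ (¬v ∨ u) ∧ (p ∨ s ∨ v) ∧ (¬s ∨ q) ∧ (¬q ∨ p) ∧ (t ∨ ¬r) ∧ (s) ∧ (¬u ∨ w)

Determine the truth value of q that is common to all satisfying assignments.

Suppose q = False.
Unit clause (¬s) forces s = False.
Now (s) is unsatisfied and unit — conflict.
So every satisfying assignment has q = True.

True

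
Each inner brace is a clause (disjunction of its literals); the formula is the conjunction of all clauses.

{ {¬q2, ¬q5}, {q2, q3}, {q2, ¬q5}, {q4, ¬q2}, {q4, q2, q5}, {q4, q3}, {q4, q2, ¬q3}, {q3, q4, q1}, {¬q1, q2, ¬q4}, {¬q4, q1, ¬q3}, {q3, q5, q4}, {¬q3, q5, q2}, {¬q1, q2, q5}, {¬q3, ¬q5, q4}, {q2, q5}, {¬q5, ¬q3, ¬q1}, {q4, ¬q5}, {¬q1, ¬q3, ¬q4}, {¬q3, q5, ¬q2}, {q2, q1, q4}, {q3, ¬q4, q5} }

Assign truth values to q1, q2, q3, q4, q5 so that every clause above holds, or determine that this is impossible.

UNSATISFIABLE

Try q2 = False.
Unit clause (q3) forces q3 = True.
Unit clause (¬q5) forces q5 = False.
Now (q5) is unsatisfied and unit — conflict.
Backtrack on q2: now try q2 = True.
Unit clause (¬q5) forces q5 = False.
Unit clause (q4) forces q4 = True.
Unit clause (¬q3) forces q3 = False.
Now (q3) is unsatisfied and unit — conflict.
Either choice for q2 ends in contradiction.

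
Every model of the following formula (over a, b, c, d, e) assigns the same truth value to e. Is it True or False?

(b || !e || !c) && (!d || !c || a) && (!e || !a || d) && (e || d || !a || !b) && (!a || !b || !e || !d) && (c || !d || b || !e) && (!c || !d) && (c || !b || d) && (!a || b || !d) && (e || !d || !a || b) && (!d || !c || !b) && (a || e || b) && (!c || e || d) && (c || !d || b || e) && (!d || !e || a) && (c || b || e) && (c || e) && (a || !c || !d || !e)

True

Suppose e = false.
Unit clause (c) forces c = true.
Unit clause (!d) forces d = false.
But (d) is also a unit clause — contradiction.
So every satisfying assignment has e = True.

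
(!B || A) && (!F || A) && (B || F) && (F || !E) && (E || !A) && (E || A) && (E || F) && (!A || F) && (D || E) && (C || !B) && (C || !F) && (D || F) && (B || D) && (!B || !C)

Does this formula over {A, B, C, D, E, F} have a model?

Case B = false:
The clause (F) is unit, so F = true.
The clause (A) is unit, so A = true.
The clause (E) is unit, so E = true.
The clause (C) is unit, so C = true.
The clause (D) is unit, so D = true.
All clauses are satisfied.
A satisfying assignment: A=true,  B=false,  C=true,  D=true,  E=true,  F=true.

Yes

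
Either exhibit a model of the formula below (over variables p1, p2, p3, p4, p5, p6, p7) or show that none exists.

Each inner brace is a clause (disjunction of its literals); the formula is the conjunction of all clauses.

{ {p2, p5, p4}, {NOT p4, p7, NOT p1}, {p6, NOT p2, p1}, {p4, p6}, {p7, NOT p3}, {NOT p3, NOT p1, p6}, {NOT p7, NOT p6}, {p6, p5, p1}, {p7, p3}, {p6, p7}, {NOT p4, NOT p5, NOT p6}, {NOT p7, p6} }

UNSATISFIABLE

Try p4 = true.
Try p7 = true.
(NOT p6) alone gives p6 = false.
Now (p6) is unsatisfied and unit — conflict.
Undo p7 and try p7 = false.
(NOT p1) alone gives p1 = false.
(NOT p3) alone gives p3 = false.
Now (p3) is unsatisfied and unit — conflict.
Neither p7 = true nor p7 = false works.
Undo p4 and try p4 = false.
(p6) alone gives p6 = true.
(NOT p7) alone gives p7 = false.
(NOT p3) alone gives p3 = false.
Now (p3) is unsatisfied and unit — conflict.
Neither p4 = true nor p4 = false works.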